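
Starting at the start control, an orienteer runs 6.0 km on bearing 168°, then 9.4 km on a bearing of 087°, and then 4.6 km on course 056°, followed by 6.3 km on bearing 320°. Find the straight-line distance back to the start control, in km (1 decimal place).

10.6 km

Leg 1 (168°, 6.0 km): east 6.0 sin 168° = 1.25, north 6.0 cos 168° = -5.87
Leg 2 (087°, 9.4 km): east 9.4 sin 87° = 9.39, north 9.4 cos 87° = 0.49
Leg 3 (056°, 4.6 km): east 4.6 sin 56° = 3.81, north 4.6 cos 56° = 2.57
Leg 4 (320°, 6.3 km): east 6.3 sin 320° = -4.05, north 6.3 cos 320° = 4.83
Net: 10.40 east, 2.02 north. Distance = √((10.40)² + (2.02)²) = 10.593 km.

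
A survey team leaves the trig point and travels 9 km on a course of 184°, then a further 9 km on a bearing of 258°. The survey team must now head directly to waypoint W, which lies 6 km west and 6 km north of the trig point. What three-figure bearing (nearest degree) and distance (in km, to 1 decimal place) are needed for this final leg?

012°, 17.2 km

Leg 1 (184°, 9 km): east 9 sin 184° = -0.63, north 9 cos 184° = -8.98
Leg 2 (258°, 9 km): east 9 sin 258° = -8.80, north 9 cos 258° = -1.87
Current position: (-9.43, -10.85). Target: (-6, 6). Remaining: Δeast = 3.43, Δnorth = 16.85.
Bearing = atan2(3.43, 16.85) mod 360° = 11.51°; distance = √((3.43)² + (16.85)²) = 17.195 km.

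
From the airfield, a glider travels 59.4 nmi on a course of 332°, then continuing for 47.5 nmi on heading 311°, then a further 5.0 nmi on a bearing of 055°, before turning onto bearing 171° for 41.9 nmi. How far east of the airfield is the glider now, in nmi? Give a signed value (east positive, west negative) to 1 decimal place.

-53.1 nmi

Leg 1 (332°, 59.4 nmi): east 59.4 sin 332° = -27.89, north 59.4 cos 332° = 52.45
Leg 2 (311°, 47.5 nmi): east 47.5 sin 311° = -35.85, north 47.5 cos 311° = 31.16
Leg 3 (055°, 5.0 nmi): east 5.0 sin 55° = 4.10, north 5.0 cos 55° = 2.87
Leg 4 (171°, 41.9 nmi): east 41.9 sin 171° = 6.55, north 41.9 cos 171° = -41.38
Net east component: -53.08 nmi.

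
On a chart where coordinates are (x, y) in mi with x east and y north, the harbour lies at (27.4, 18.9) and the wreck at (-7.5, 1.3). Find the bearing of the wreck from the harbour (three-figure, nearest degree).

243°

Δeast = -7.5 − 27.4 = -34.90; Δnorth = 1.3 − 18.9 = -17.60.
Bearing = atan2(Δeast, Δnorth) mod 360° = 243.24° ≈ 243°.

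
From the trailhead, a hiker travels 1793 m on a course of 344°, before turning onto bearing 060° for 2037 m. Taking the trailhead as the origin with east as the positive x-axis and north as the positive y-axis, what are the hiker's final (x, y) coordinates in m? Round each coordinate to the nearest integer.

(1270, 2742)

Leg 1 (344°, 1793 m): east 1793 sin 344° = -494.22, north 1793 cos 344° = 1723.54
Leg 2 (060°, 2037 m): east 2037 sin 60° = 1764.09, north 2037 cos 60° = 1018.50
Summing: 1269.88 m east, 2742.04 m north → (1270, 2742).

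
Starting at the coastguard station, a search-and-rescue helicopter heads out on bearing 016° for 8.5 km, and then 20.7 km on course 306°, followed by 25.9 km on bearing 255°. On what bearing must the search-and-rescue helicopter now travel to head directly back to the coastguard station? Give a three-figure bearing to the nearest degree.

109°

Leg 1 (016°, 8.5 km): east 8.5 sin 16° = 2.34, north 8.5 cos 16° = 8.17
Leg 2 (306°, 20.7 km): east 20.7 sin 306° = -16.75, north 20.7 cos 306° = 12.17
Leg 3 (255°, 25.9 km): east 25.9 sin 255° = -25.02, north 25.9 cos 255° = -6.70
Net displacement: -39.42 east, 13.63 north. Direction back to start is (39.42, -13.63): bearing = atan2(39.42, -13.63) mod 360° = 109.08° ≈ 109°.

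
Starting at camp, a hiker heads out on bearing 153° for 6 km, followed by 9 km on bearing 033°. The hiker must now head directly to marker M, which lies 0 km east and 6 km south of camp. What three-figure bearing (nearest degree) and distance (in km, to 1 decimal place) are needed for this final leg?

Leg 1 (153°, 6 km): east 6 sin 153° = 2.72, north 6 cos 153° = -5.35
Leg 2 (033°, 9 km): east 9 sin 33° = 4.90, north 9 cos 33° = 7.55
Current position: (7.63, 2.20). Target: (0, -6). Remaining: Δeast = -7.63, Δnorth = -8.20.
Bearing = atan2(-7.63, -8.20) mod 360° = 222.91°; distance = √((-7.63)² + (-8.20)²) = 11.199 km.

223°, 11.2 km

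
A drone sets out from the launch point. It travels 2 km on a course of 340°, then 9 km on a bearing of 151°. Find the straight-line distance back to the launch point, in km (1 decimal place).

Leg 1 (340°, 2 km): east 2 sin 340° = -0.68, north 2 cos 340° = 1.88
Leg 2 (151°, 9 km): east 9 sin 151° = 4.36, north 9 cos 151° = -7.87
Net: 3.68 east, -5.99 north. Distance = √((3.68)² + (-5.99)²) = 7.032 km.

7.0 km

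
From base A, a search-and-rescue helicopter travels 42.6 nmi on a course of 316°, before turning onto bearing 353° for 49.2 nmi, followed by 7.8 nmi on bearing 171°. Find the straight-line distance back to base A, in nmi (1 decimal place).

Leg 1 (316°, 42.6 nmi): east 42.6 sin 316° = -29.59, north 42.6 cos 316° = 30.64
Leg 2 (353°, 49.2 nmi): east 49.2 sin 353° = -6.00, north 49.2 cos 353° = 48.83
Leg 3 (171°, 7.8 nmi): east 7.8 sin 171° = 1.22, north 7.8 cos 171° = -7.70
Net: -34.37 east, 71.77 north. Distance = √((-34.37)² + (71.77)²) = 79.577 nmi.

79.6 nmi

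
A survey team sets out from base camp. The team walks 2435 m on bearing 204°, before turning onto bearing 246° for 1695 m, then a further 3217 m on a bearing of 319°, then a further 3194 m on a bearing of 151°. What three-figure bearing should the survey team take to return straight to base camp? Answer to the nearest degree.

Leg 1 (204°, 2435 m): east 2435 sin 204° = -990.40, north 2435 cos 204° = -2224.48
Leg 2 (246°, 1695 m): east 1695 sin 246° = -1548.46, north 1695 cos 246° = -689.42
Leg 3 (319°, 3217 m): east 3217 sin 319° = -2110.54, north 3217 cos 319° = 2427.90
Leg 4 (151°, 3194 m): east 3194 sin 151° = 1548.48, north 3194 cos 151° = -2793.54
Net displacement: -3100.92 east, -3279.54 north. Direction back to start is (3100.92, 3279.54): bearing = atan2(3100.92, 3279.54) mod 360° = 43.40° ≈ 043°.

043°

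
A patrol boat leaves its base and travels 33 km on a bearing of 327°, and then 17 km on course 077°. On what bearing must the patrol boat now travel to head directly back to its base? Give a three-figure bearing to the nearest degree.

177°

Leg 1 (327°, 33 km): east 33 sin 327° = -17.97, north 33 cos 327° = 27.68
Leg 2 (077°, 17 km): east 17 sin 77° = 16.56, north 17 cos 77° = 3.82
Net displacement: -1.41 east, 31.50 north. Direction back to start is (1.41, -31.50): bearing = atan2(1.41, -31.50) mod 360° = 177.44° ≈ 177°.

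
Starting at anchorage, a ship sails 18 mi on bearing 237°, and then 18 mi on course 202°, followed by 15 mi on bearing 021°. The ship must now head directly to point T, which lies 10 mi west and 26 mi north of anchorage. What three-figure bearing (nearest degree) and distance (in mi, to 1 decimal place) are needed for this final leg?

010°, 39.0 mi

Leg 1 (237°, 18 mi): east 18 sin 237° = -15.10, north 18 cos 237° = -9.80
Leg 2 (202°, 18 mi): east 18 sin 202° = -6.74, north 18 cos 202° = -16.69
Leg 3 (021°, 15 mi): east 15 sin 21° = 5.38, north 15 cos 21° = 14.00
Current position: (-16.46, -12.49). Target: (-10, 26). Remaining: Δeast = 6.46, Δnorth = 38.49.
Bearing = atan2(6.46, 38.49) mod 360° = 9.53°; distance = √((6.46)² + (38.49)²) = 39.028 mi.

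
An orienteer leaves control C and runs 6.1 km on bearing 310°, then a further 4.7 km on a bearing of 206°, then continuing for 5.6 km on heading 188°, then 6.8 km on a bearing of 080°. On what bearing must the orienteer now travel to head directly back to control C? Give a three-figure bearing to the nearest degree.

Leg 1 (310°, 6.1 km): east 6.1 sin 310° = -4.67, north 6.1 cos 310° = 3.92
Leg 2 (206°, 4.7 km): east 4.7 sin 206° = -2.06, north 4.7 cos 206° = -4.22
Leg 3 (188°, 5.6 km): east 5.6 sin 188° = -0.78, north 5.6 cos 188° = -5.55
Leg 4 (080°, 6.8 km): east 6.8 sin 80° = 6.70, north 6.8 cos 80° = 1.18
Net displacement: -0.82 east, -4.67 north. Direction back to start is (0.82, 4.67): bearing = atan2(0.82, 4.67) mod 360° = 9.91° ≈ 010°.

010°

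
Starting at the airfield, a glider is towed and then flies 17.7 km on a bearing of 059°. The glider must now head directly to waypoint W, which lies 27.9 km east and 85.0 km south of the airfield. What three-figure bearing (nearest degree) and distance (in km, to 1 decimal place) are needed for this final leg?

172°, 95.0 km

Leg 1 (059°, 17.7 km): east 17.7 sin 59° = 15.17, north 17.7 cos 59° = 9.12
Current position: (15.17, 9.12). Target: (27.9, -85.0). Remaining: Δeast = 12.73, Δnorth = -94.12.
Bearing = atan2(12.73, -94.12) mod 360° = 172.30°; distance = √((12.73)² + (-94.12)²) = 94.973 km.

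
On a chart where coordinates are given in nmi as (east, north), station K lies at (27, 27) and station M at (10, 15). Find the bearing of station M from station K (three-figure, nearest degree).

Δeast = 10 − 27 = -17.00; Δnorth = 15 − 27 = -12.00.
Bearing = atan2(Δeast, Δnorth) mod 360° = 234.78° ≈ 235°.

235°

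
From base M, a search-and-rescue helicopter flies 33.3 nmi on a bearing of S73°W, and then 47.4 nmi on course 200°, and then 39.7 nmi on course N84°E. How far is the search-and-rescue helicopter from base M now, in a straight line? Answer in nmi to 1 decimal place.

50.9 nmi

Leg 1 (S73°W, 33.3 nmi): east 33.3 sin 253° = -31.84, north 33.3 cos 253° = -9.74
Leg 2 (200°, 47.4 nmi): east 47.4 sin 200° = -16.21, north 47.4 cos 200° = -44.54
Leg 3 (N84°E, 39.7 nmi): east 39.7 sin 84° = 39.48, north 39.7 cos 84° = 4.15
Net: -8.57 east, -50.13 north. Distance = √((-8.57)² + (-50.13)²) = 50.856 nmi.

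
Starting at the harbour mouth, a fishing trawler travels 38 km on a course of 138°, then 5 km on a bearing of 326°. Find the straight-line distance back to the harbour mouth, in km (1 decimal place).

Leg 1 (138°, 38 km): east 38 sin 138° = 25.43, north 38 cos 138° = -28.24
Leg 2 (326°, 5 km): east 5 sin 326° = -2.80, north 5 cos 326° = 4.15
Net: 22.63 east, -24.09 north. Distance = √((22.63)² + (-24.09)²) = 33.056 km.

33.1 km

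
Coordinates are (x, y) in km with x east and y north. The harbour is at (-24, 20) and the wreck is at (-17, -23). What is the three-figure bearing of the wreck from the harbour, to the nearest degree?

171°

Δeast = -17 − -24 = 7.00; Δnorth = -23 − 20 = -43.00.
Bearing = atan2(Δeast, Δnorth) mod 360° = 170.75° ≈ 171°.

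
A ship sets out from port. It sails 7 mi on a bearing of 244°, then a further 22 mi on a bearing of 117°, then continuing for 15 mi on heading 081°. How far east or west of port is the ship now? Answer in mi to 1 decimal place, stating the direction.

28.1 mi east

Leg 1 (244°, 7 mi): east 7 sin 244° = -6.29, north 7 cos 244° = -3.07
Leg 2 (117°, 22 mi): east 22 sin 117° = 19.60, north 22 cos 117° = -9.99
Leg 3 (081°, 15 mi): east 15 sin 81° = 14.82, north 15 cos 81° = 2.35
Net east component: 28.13 mi.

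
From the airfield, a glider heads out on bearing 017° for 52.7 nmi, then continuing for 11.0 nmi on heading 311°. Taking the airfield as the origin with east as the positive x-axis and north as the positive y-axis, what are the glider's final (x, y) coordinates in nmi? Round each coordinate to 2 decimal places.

Leg 1 (017°, 52.7 nmi): east 52.7 sin 17° = 15.41, north 52.7 cos 17° = 50.40
Leg 2 (311°, 11.0 nmi): east 11.0 sin 311° = -8.30, north 11.0 cos 311° = 7.22
Summing: 7.11 nmi east, 57.61 nmi north → (7.11, 57.61).

(7.11, 57.61)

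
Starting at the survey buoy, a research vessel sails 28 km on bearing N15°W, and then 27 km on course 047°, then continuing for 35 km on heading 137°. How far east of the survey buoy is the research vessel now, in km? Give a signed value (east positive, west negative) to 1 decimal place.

Leg 1 (N15°W, 28 km): east 28 sin 345° = -7.25, north 28 cos 345° = 27.05
Leg 2 (047°, 27 km): east 27 sin 47° = 19.75, north 27 cos 47° = 18.41
Leg 3 (137°, 35 km): east 35 sin 137° = 23.87, north 35 cos 137° = -25.60
Net east component: 36.37 km.

36.4 km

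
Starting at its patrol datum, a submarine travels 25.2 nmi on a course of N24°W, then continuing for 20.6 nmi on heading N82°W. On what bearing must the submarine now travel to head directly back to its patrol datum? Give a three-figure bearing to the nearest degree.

130°

Leg 1 (N24°W, 25.2 nmi): east 25.2 sin 336° = -10.25, north 25.2 cos 336° = 23.02
Leg 2 (N82°W, 20.6 nmi): east 20.6 sin 278° = -20.40, north 20.6 cos 278° = 2.87
Net displacement: -30.65 east, 25.89 north. Direction back to start is (30.65, -25.89): bearing = atan2(30.65, -25.89) mod 360° = 130.19° ≈ 130°.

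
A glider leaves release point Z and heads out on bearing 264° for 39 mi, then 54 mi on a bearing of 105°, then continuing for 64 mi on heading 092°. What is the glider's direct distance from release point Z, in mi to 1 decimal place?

80.0 mi

Leg 1 (264°, 39 mi): east 39 sin 264° = -38.79, north 39 cos 264° = -4.08
Leg 2 (105°, 54 mi): east 54 sin 105° = 52.16, north 54 cos 105° = -13.98
Leg 3 (092°, 64 mi): east 64 sin 92° = 63.96, north 64 cos 92° = -2.23
Net: 77.33 east, -20.29 north. Distance = √((77.33)² + (-20.29)²) = 79.951 mi.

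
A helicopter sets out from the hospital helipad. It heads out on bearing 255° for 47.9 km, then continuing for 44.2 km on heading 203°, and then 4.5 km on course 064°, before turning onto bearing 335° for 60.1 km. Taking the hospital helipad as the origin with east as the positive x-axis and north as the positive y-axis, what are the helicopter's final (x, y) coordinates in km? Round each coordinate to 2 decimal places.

Leg 1 (255°, 47.9 km): east 47.9 sin 255° = -46.27, north 47.9 cos 255° = -12.40
Leg 2 (203°, 44.2 km): east 44.2 sin 203° = -17.27, north 44.2 cos 203° = -40.69
Leg 3 (064°, 4.5 km): east 4.5 sin 64° = 4.04, north 4.5 cos 64° = 1.97
Leg 4 (335°, 60.1 km): east 60.1 sin 335° = -25.40, north 60.1 cos 335° = 54.47
Summing: -84.89 km east, 3.36 km north → (-84.89, 3.36).

(-84.89, 3.36)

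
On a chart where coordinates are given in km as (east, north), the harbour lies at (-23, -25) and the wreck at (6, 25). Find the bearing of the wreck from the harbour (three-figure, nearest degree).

Δeast = 6 − -23 = 29.00; Δnorth = 25 − -25 = 50.00.
Bearing = atan2(Δeast, Δnorth) mod 360° = 30.11° ≈ 030°.

030°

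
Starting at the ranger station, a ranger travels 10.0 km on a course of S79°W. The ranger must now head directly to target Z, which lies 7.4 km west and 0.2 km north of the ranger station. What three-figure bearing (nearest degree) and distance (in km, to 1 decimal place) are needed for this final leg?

049°, 3.2 km

Leg 1 (S79°W, 10.0 km): east 10.0 sin 259° = -9.82, north 10.0 cos 259° = -1.91
Current position: (-9.82, -1.91). Target: (-7.4, 0.2). Remaining: Δeast = 2.42, Δnorth = 2.11.
Bearing = atan2(2.42, 2.11) mod 360° = 48.90°; distance = √((2.42)² + (2.11)²) = 3.207 km.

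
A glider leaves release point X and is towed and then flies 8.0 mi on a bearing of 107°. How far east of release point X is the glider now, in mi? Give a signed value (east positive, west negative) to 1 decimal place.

7.7 mi

Leg 1 (107°, 8.0 mi): east 8.0 sin 107° = 7.65, north 8.0 cos 107° = -2.34
Net east component: 7.65 mi.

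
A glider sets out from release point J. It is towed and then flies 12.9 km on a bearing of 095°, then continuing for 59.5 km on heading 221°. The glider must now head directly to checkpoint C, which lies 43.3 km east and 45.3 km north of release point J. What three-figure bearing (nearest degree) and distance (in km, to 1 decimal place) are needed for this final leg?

037°, 114.8 km

Leg 1 (095°, 12.9 km): east 12.9 sin 95° = 12.85, north 12.9 cos 95° = -1.12
Leg 2 (221°, 59.5 km): east 59.5 sin 221° = -39.04, north 59.5 cos 221° = -44.91
Current position: (-26.18, -46.03). Target: (43.3, 45.3). Remaining: Δeast = 69.48, Δnorth = 91.33.
Bearing = atan2(69.48, 91.33) mod 360° = 37.26°; distance = √((69.48)² + (91.33)²) = 114.757 km.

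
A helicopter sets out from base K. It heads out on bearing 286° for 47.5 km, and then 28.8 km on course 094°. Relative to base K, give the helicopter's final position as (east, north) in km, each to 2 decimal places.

(-16.93, 11.08)

Leg 1 (286°, 47.5 km): east 47.5 sin 286° = -45.66, north 47.5 cos 286° = 13.09
Leg 2 (094°, 28.8 km): east 28.8 sin 94° = 28.73, north 28.8 cos 94° = -2.01
Summing: -16.93 km east, 11.08 km north → (-16.93, 11.08).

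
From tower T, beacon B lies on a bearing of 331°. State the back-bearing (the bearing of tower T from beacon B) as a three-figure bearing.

151°

Back-bearing = 331° − 180° = 151°.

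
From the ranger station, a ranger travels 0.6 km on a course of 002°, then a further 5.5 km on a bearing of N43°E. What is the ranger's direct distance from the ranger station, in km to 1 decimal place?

Leg 1 (002°, 0.6 km): east 0.6 sin 2° = 0.02, north 0.6 cos 2° = 0.60
Leg 2 (N43°E, 5.5 km): east 5.5 sin 43° = 3.75, north 5.5 cos 43° = 4.02
Net: 3.77 east, 4.62 north. Distance = √((3.77)² + (4.62)²) = 5.966 km.

6.0 km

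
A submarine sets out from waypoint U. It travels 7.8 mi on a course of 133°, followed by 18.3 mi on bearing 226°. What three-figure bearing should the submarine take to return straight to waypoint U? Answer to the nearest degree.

022°

Leg 1 (133°, 7.8 mi): east 7.8 sin 133° = 5.70, north 7.8 cos 133° = -5.32
Leg 2 (226°, 18.3 mi): east 18.3 sin 226° = -13.16, north 18.3 cos 226° = -12.71
Net displacement: -7.46 east, -18.03 north. Direction back to start is (7.46, 18.03): bearing = atan2(7.46, 18.03) mod 360° = 22.47° ≈ 022°.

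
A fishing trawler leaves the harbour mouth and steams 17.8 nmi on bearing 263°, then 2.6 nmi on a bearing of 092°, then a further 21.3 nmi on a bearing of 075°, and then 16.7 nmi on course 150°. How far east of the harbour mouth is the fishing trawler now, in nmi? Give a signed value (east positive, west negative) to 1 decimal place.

13.9 nmi

Leg 1 (263°, 17.8 nmi): east 17.8 sin 263° = -17.67, north 17.8 cos 263° = -2.17
Leg 2 (092°, 2.6 nmi): east 2.6 sin 92° = 2.60, north 2.6 cos 92° = -0.09
Leg 3 (075°, 21.3 nmi): east 21.3 sin 75° = 20.57, north 21.3 cos 75° = 5.51
Leg 4 (150°, 16.7 nmi): east 16.7 sin 150° = 8.35, north 16.7 cos 150° = -14.46
Net east component: 13.86 nmi.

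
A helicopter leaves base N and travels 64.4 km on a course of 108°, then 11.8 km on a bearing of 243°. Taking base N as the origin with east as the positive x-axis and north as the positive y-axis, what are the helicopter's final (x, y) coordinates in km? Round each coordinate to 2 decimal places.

(50.73, -25.26)

Leg 1 (108°, 64.4 km): east 64.4 sin 108° = 61.25, north 64.4 cos 108° = -19.90
Leg 2 (243°, 11.8 km): east 11.8 sin 243° = -10.51, north 11.8 cos 243° = -5.36
Summing: 50.73 km east, -25.26 km north → (50.73, -25.26).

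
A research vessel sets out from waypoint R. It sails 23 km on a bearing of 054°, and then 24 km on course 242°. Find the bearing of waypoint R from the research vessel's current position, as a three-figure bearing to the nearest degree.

131°

Leg 1 (054°, 23 km): east 23 sin 54° = 18.61, north 23 cos 54° = 13.52
Leg 2 (242°, 24 km): east 24 sin 242° = -21.19, north 24 cos 242° = -11.27
Net displacement: -2.58 east, 2.25 north. Direction back to start is (2.58, -2.25): bearing = atan2(2.58, -2.25) mod 360° = 131.08° ≈ 131°.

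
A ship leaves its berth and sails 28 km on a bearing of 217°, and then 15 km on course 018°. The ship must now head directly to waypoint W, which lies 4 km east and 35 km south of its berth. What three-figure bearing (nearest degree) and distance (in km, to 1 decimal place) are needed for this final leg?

149°, 31.4 km

Leg 1 (217°, 28 km): east 28 sin 217° = -16.85, north 28 cos 217° = -22.36
Leg 2 (018°, 15 km): east 15 sin 18° = 4.64, north 15 cos 18° = 14.27
Current position: (-12.22, -8.10). Target: (4, -35). Remaining: Δeast = 16.22, Δnorth = -26.90.
Bearing = atan2(16.22, -26.90) mod 360° = 148.92°; distance = √((16.22)² + (-26.90)²) = 31.413 km.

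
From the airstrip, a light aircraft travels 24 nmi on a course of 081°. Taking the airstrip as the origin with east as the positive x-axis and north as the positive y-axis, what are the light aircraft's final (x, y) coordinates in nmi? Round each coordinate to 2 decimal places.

(23.70, 3.75)

Leg 1 (081°, 24 nmi): east 24 sin 81° = 23.70, north 24 cos 81° = 3.75
Summing: 23.70 nmi east, 3.75 nmi north → (23.70, 3.75).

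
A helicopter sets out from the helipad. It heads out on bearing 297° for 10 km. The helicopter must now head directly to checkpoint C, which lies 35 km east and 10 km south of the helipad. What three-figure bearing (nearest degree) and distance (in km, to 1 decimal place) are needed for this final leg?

Leg 1 (297°, 10 km): east 10 sin 297° = -8.91, north 10 cos 297° = 4.54
Current position: (-8.91, 4.54). Target: (35, -10). Remaining: Δeast = 43.91, Δnorth = -14.54.
Bearing = atan2(43.91, -14.54) mod 360° = 108.32°; distance = √((43.91)² + (-14.54)²) = 46.255 km.

108°, 46.3 km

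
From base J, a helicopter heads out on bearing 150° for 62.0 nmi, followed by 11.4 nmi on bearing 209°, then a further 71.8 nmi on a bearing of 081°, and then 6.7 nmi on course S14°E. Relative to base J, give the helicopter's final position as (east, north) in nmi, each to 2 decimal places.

(98.01, -58.93)

Leg 1 (150°, 62.0 nmi): east 62.0 sin 150° = 31.00, north 62.0 cos 150° = -53.69
Leg 2 (209°, 11.4 nmi): east 11.4 sin 209° = -5.53, north 11.4 cos 209° = -9.97
Leg 3 (081°, 71.8 nmi): east 71.8 sin 81° = 70.92, north 71.8 cos 81° = 11.23
Leg 4 (S14°E, 6.7 nmi): east 6.7 sin 166° = 1.62, north 6.7 cos 166° = -6.50
Summing: 98.01 nmi east, -58.93 nmi north → (98.01, -58.93).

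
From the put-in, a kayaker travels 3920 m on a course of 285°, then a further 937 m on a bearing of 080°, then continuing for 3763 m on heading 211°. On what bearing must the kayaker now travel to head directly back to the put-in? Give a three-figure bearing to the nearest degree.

Leg 1 (285°, 3920 m): east 3920 sin 285° = -3786.43, north 3920 cos 285° = 1014.57
Leg 2 (080°, 937 m): east 937 sin 80° = 922.76, north 937 cos 80° = 162.71
Leg 3 (211°, 3763 m): east 3763 sin 211° = -1938.09, north 3763 cos 211° = -3225.52
Net displacement: -4801.75 east, -2048.24 north. Direction back to start is (4801.75, 2048.24): bearing = atan2(4801.75, 2048.24) mod 360° = 66.90° ≈ 067°.

067°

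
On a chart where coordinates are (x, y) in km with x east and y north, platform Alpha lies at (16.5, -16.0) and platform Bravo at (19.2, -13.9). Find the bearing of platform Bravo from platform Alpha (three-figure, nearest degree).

Δeast = 19.2 − 16.5 = 2.70; Δnorth = -13.9 − -16.0 = 2.10.
Bearing = atan2(Δeast, Δnorth) mod 360° = 52.13° ≈ 052°.

052°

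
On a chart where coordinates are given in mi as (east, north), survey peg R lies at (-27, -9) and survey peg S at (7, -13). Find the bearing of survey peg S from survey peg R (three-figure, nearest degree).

097°

Δeast = 7 − -27 = 34.00; Δnorth = -13 − -9 = -4.00.
Bearing = atan2(Δeast, Δnorth) mod 360° = 96.71° ≈ 097°.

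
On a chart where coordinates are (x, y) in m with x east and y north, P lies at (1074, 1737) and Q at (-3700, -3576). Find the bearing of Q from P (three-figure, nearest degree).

222°

Δeast = -3700 − 1074 = -4774.00; Δnorth = -3576 − 1737 = -5313.00.
Bearing = atan2(Δeast, Δnorth) mod 360° = 221.94° ≈ 222°.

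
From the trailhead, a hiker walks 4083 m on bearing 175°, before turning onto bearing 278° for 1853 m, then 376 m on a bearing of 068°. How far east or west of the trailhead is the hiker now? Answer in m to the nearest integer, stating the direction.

1130 m west

Leg 1 (175°, 4083 m): east 4083 sin 175° = 355.86, north 4083 cos 175° = -4067.46
Leg 2 (278°, 1853 m): east 1853 sin 278° = -1834.97, north 1853 cos 278° = 257.89
Leg 3 (068°, 376 m): east 376 sin 68° = 348.62, north 376 cos 68° = 140.85
Net east component: -1130.49 m.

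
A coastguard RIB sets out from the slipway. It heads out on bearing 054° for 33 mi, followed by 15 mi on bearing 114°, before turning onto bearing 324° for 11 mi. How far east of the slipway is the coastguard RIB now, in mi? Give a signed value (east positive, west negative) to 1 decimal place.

33.9 mi

Leg 1 (054°, 33 mi): east 33 sin 54° = 26.70, north 33 cos 54° = 19.40
Leg 2 (114°, 15 mi): east 15 sin 114° = 13.70, north 15 cos 114° = -6.10
Leg 3 (324°, 11 mi): east 11 sin 324° = -6.47, north 11 cos 324° = 8.90
Net east component: 33.94 mi.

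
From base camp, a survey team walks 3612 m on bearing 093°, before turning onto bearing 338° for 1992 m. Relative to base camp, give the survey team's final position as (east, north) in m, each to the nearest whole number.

(2861, 1658)

Leg 1 (093°, 3612 m): east 3612 sin 93° = 3607.05, north 3612 cos 93° = -189.04
Leg 2 (338°, 1992 m): east 1992 sin 338° = -746.22, north 1992 cos 338° = 1846.95
Summing: 2860.83 m east, 1657.91 m north → (2861, 1658).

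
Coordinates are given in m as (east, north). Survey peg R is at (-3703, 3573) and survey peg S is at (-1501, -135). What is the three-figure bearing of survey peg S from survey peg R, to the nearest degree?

Δeast = -1501 − -3703 = 2202.00; Δnorth = -135 − 3573 = -3708.00.
Bearing = atan2(Δeast, Δnorth) mod 360° = 149.30° ≈ 149°.

149°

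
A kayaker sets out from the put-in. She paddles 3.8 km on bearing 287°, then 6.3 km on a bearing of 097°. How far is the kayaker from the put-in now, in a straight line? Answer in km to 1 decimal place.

Leg 1 (287°, 3.8 km): east 3.8 sin 287° = -3.63, north 3.8 cos 287° = 1.11
Leg 2 (097°, 6.3 km): east 6.3 sin 97° = 6.25, north 6.3 cos 97° = -0.77
Net: 2.62 east, 0.34 north. Distance = √((2.62)² + (0.34)²) = 2.641 km.

2.6 km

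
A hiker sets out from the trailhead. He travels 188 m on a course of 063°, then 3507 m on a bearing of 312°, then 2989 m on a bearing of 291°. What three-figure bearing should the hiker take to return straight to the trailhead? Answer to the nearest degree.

Leg 1 (063°, 188 m): east 188 sin 63° = 167.51, north 188 cos 63° = 85.35
Leg 2 (312°, 3507 m): east 3507 sin 312° = -2606.21, north 3507 cos 312° = 2346.64
Leg 3 (291°, 2989 m): east 2989 sin 291° = -2790.47, north 2989 cos 291° = 1071.16
Net displacement: -5229.17 east, 3503.15 north. Direction back to start is (5229.17, -3503.15): bearing = atan2(5229.17, -3503.15) mod 360° = 123.82° ≈ 124°.

124°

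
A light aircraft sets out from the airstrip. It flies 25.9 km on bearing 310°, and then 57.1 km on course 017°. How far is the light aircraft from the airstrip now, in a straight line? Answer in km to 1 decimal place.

Leg 1 (310°, 25.9 km): east 25.9 sin 310° = -19.84, north 25.9 cos 310° = 16.65
Leg 2 (017°, 57.1 km): east 57.1 sin 17° = 16.69, north 57.1 cos 17° = 54.61
Net: -3.15 east, 71.25 north. Distance = √((-3.15)² + (71.25)²) = 71.323 km.

71.3 km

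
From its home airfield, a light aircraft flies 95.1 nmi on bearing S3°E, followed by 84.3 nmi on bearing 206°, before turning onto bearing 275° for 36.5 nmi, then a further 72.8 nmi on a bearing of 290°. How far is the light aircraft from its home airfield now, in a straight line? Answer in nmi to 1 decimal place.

197.6 nmi

Leg 1 (S3°E, 95.1 nmi): east 95.1 sin 177° = 4.98, north 95.1 cos 177° = -94.97
Leg 2 (206°, 84.3 nmi): east 84.3 sin 206° = -36.95, north 84.3 cos 206° = -75.77
Leg 3 (275°, 36.5 nmi): east 36.5 sin 275° = -36.36, north 36.5 cos 275° = 3.18
Leg 4 (290°, 72.8 nmi): east 72.8 sin 290° = -68.41, north 72.8 cos 290° = 24.90
Net: -136.75 east, -142.66 north. Distance = √((-136.75)² + (-142.66)²) = 197.614 nmi.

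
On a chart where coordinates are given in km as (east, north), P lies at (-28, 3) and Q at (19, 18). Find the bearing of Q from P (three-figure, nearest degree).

072°

Δeast = 19 − -28 = 47.00; Δnorth = 18 − 3 = 15.00.
Bearing = atan2(Δeast, Δnorth) mod 360° = 72.30° ≈ 072°.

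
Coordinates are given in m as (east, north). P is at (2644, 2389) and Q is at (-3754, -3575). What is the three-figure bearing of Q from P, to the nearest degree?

Δeast = -3754 − 2644 = -6398.00; Δnorth = -3575 − 2389 = -5964.00.
Bearing = atan2(Δeast, Δnorth) mod 360° = 227.01° ≈ 227°.

227°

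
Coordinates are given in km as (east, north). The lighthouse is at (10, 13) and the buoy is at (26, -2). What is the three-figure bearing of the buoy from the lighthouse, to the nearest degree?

Δeast = 26 − 10 = 16.00; Δnorth = -2 − 13 = -15.00.
Bearing = atan2(Δeast, Δnorth) mod 360° = 133.15° ≈ 133°.

133°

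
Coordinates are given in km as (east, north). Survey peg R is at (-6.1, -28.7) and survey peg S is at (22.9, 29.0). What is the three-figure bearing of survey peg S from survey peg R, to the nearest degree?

Δeast = 22.9 − -6.1 = 29.00; Δnorth = 29.0 − -28.7 = 57.70.
Bearing = atan2(Δeast, Δnorth) mod 360° = 26.68° ≈ 027°.

027°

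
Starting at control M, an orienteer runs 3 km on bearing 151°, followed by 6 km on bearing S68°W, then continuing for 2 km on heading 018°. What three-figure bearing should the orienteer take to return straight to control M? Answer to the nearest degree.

Leg 1 (151°, 3 km): east 3 sin 151° = 1.45, north 3 cos 151° = -2.62
Leg 2 (S68°W, 6 km): east 6 sin 248° = -5.56, north 6 cos 248° = -2.25
Leg 3 (018°, 2 km): east 2 sin 18° = 0.62, north 2 cos 18° = 1.90
Net displacement: -3.49 east, -2.97 north. Direction back to start is (3.49, 2.97): bearing = atan2(3.49, 2.97) mod 360° = 49.61° ≈ 050°.

050°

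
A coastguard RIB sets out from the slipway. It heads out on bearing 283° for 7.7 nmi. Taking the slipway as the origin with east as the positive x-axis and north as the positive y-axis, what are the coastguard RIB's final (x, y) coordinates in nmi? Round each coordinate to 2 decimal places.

Leg 1 (283°, 7.7 nmi): east 7.7 sin 283° = -7.50, north 7.7 cos 283° = 1.73
Summing: -7.50 nmi east, 1.73 nmi north → (-7.50, 1.73).

(-7.50, 1.73)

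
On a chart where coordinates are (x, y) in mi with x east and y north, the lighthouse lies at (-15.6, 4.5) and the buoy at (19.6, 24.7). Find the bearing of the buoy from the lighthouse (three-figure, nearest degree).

Δeast = 19.6 − -15.6 = 35.20; Δnorth = 24.7 − 4.5 = 20.20.
Bearing = atan2(Δeast, Δnorth) mod 360° = 60.15° ≈ 060°.

060°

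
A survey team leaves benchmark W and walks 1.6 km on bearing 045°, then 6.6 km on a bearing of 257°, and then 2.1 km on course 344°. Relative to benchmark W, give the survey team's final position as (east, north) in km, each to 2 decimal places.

(-5.88, 1.67)

Leg 1 (045°, 1.6 km): east 1.6 sin 45° = 1.13, north 1.6 cos 45° = 1.13
Leg 2 (257°, 6.6 km): east 6.6 sin 257° = -6.43, north 6.6 cos 257° = -1.48
Leg 3 (344°, 2.1 km): east 2.1 sin 344° = -0.58, north 2.1 cos 344° = 2.02
Summing: -5.88 km east, 1.67 km north → (-5.88, 1.67).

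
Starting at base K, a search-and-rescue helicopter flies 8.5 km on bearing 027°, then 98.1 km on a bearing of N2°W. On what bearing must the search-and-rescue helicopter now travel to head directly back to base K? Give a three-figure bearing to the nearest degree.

180°

Leg 1 (027°, 8.5 km): east 8.5 sin 27° = 3.86, north 8.5 cos 27° = 7.57
Leg 2 (N2°W, 98.1 km): east 98.1 sin 358° = -3.42, north 98.1 cos 358° = 98.04
Net displacement: 0.44 east, 105.61 north. Direction back to start is (-0.44, -105.61): bearing = atan2(-0.44, -105.61) mod 360° = 180.24° ≈ 180°.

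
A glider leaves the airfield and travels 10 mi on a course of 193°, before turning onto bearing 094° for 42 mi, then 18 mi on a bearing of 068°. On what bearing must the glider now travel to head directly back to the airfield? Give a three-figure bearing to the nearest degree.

276°

Leg 1 (193°, 10 mi): east 10 sin 193° = -2.25, north 10 cos 193° = -9.74
Leg 2 (094°, 42 mi): east 42 sin 94° = 41.90, north 42 cos 94° = -2.93
Leg 3 (068°, 18 mi): east 18 sin 68° = 16.69, north 18 cos 68° = 6.74
Net displacement: 56.34 east, -5.93 north. Direction back to start is (-56.34, 5.93): bearing = atan2(-56.34, 5.93) mod 360° = 276.01° ≈ 276°.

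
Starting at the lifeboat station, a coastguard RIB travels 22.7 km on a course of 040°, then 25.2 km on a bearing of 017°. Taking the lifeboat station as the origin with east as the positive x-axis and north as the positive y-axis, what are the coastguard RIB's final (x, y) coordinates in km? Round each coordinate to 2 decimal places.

Leg 1 (040°, 22.7 km): east 22.7 sin 40° = 14.59, north 22.7 cos 40° = 17.39
Leg 2 (017°, 25.2 km): east 25.2 sin 17° = 7.37, north 25.2 cos 17° = 24.10
Summing: 21.96 km east, 41.49 km north → (21.96, 41.49).

(21.96, 41.49)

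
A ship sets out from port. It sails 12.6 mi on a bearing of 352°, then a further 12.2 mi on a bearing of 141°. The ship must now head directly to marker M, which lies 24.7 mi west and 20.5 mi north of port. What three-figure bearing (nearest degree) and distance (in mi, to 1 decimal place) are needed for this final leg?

300°, 35.3 mi

Leg 1 (352°, 12.6 mi): east 12.6 sin 352° = -1.75, north 12.6 cos 352° = 12.48
Leg 2 (141°, 12.2 mi): east 12.2 sin 141° = 7.68, north 12.2 cos 141° = -9.48
Current position: (5.92, 3.00). Target: (-24.7, 20.5). Remaining: Δeast = -30.62, Δnorth = 17.50.
Bearing = atan2(-30.62, 17.50) mod 360° = 299.75°; distance = √((-30.62)² + (17.50)²) = 35.274 mi.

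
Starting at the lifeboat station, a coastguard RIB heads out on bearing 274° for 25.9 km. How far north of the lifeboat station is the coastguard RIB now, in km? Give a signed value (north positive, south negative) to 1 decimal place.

Leg 1 (274°, 25.9 km): east 25.9 sin 274° = -25.84, north 25.9 cos 274° = 1.81
Net north component: 1.81 km.

1.8 km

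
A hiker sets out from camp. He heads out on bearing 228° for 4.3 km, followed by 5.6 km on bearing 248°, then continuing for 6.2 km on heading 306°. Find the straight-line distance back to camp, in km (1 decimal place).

Leg 1 (228°, 4.3 km): east 4.3 sin 228° = -3.20, north 4.3 cos 228° = -2.88
Leg 2 (248°, 5.6 km): east 5.6 sin 248° = -5.19, north 5.6 cos 248° = -2.10
Leg 3 (306°, 6.2 km): east 6.2 sin 306° = -5.02, north 6.2 cos 306° = 3.64
Net: -13.40 east, -1.33 north. Distance = √((-13.40)² + (-1.33)²) = 13.470 km.

13.5 km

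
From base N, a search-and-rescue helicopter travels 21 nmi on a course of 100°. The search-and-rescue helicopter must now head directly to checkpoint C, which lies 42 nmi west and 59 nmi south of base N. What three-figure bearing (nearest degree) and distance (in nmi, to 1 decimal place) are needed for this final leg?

Leg 1 (100°, 21 nmi): east 21 sin 100° = 20.68, north 21 cos 100° = -3.65
Current position: (20.68, -3.65). Target: (-42, -59). Remaining: Δeast = -62.68, Δnorth = -55.35.
Bearing = atan2(-62.68, -55.35) mod 360° = 228.55°; distance = √((-62.68)² + (-55.35)²) = 83.624 nmi.

229°, 83.6 nmi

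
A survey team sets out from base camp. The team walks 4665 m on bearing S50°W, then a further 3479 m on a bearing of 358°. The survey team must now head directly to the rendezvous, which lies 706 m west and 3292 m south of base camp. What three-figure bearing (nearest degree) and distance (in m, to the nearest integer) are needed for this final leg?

142°, 4811 m

Leg 1 (S50°W, 4665 m): east 4665 sin 230° = -3573.60, north 4665 cos 230° = -2998.60
Leg 2 (358°, 3479 m): east 3479 sin 358° = -121.42, north 3479 cos 358° = 3476.88
Current position: (-3695.01, 478.28). Target: (-706, -3292). Remaining: Δeast = 2989.01, Δnorth = -3770.28.
Bearing = atan2(2989.01, -3770.28) mod 360° = 141.59°; distance = √((2989.01)² + (-3770.28)²) = 4811.360 m.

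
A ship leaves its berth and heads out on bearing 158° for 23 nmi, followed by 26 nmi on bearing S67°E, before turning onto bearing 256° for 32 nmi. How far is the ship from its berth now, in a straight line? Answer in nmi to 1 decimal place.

Leg 1 (158°, 23 nmi): east 23 sin 158° = 8.62, north 23 cos 158° = -21.33
Leg 2 (S67°E, 26 nmi): east 26 sin 113° = 23.93, north 26 cos 113° = -10.16
Leg 3 (256°, 32 nmi): east 32 sin 256° = -31.05, north 32 cos 256° = -7.74
Net: 1.50 east, -39.23 north. Distance = √((1.50)² + (-39.23)²) = 39.254 nmi.

39.3 nmi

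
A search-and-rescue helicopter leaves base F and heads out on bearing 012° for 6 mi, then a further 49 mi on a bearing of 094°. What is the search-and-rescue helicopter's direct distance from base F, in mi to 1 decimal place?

Leg 1 (012°, 6 mi): east 6 sin 12° = 1.25, north 6 cos 12° = 5.87
Leg 2 (094°, 49 mi): east 49 sin 94° = 48.88, north 49 cos 94° = -3.42
Net: 50.13 east, 2.45 north. Distance = √((50.13)² + (2.45)²) = 50.188 mi.

50.2 mi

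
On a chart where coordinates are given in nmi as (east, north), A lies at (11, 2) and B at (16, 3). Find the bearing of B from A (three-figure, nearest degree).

079°

Δeast = 16 − 11 = 5.00; Δnorth = 3 − 2 = 1.00.
Bearing = atan2(Δeast, Δnorth) mod 360° = 78.69° ≈ 079°.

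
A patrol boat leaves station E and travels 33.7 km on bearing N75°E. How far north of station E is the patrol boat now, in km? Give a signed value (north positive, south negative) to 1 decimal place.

8.7 km

Leg 1 (N75°E, 33.7 km): east 33.7 sin 75° = 32.55, north 33.7 cos 75° = 8.72
Net north component: 8.72 km.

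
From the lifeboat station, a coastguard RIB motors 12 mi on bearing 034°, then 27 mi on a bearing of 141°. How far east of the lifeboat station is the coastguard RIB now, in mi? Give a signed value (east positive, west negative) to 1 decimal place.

23.7 mi

Leg 1 (034°, 12 mi): east 12 sin 34° = 6.71, north 12 cos 34° = 9.95
Leg 2 (141°, 27 mi): east 27 sin 141° = 16.99, north 27 cos 141° = -20.98
Net east component: 23.70 mi.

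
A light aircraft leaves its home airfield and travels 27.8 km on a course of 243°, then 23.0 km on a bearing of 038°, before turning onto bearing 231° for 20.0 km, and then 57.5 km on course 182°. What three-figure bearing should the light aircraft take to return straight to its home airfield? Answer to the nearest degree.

024°

Leg 1 (243°, 27.8 km): east 27.8 sin 243° = -24.77, north 27.8 cos 243° = -12.62
Leg 2 (038°, 23.0 km): east 23.0 sin 38° = 14.16, north 23.0 cos 38° = 18.12
Leg 3 (231°, 20.0 km): east 20.0 sin 231° = -15.54, north 20.0 cos 231° = -12.59
Leg 4 (182°, 57.5 km): east 57.5 sin 182° = -2.01, north 57.5 cos 182° = -57.46
Net displacement: -28.16 east, -64.55 north. Direction back to start is (28.16, 64.55): bearing = atan2(28.16, 64.55) mod 360° = 23.57° ≈ 024°.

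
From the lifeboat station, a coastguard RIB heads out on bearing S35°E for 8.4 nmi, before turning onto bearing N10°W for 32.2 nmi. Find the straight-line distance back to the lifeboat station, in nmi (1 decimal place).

Leg 1 (S35°E, 8.4 nmi): east 8.4 sin 145° = 4.82, north 8.4 cos 145° = -6.88
Leg 2 (N10°W, 32.2 nmi): east 32.2 sin 350° = -5.59, north 32.2 cos 350° = 31.71
Net: -0.77 east, 24.83 north. Distance = √((-0.77)² + (24.83)²) = 24.842 nmi.

24.8 nmi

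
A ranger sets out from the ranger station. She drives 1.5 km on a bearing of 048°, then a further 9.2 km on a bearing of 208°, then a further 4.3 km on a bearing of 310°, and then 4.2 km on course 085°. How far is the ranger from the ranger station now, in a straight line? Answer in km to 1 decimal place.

4.6 km

Leg 1 (048°, 1.5 km): east 1.5 sin 48° = 1.11, north 1.5 cos 48° = 1.00
Leg 2 (208°, 9.2 km): east 9.2 sin 208° = -4.32, north 9.2 cos 208° = -8.12
Leg 3 (310°, 4.3 km): east 4.3 sin 310° = -3.29, north 4.3 cos 310° = 2.76
Leg 4 (085°, 4.2 km): east 4.2 sin 85° = 4.18, north 4.2 cos 85° = 0.37
Net: -2.31 east, -3.99 north. Distance = √((-2.31)² + (-3.99)²) = 4.612 km.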